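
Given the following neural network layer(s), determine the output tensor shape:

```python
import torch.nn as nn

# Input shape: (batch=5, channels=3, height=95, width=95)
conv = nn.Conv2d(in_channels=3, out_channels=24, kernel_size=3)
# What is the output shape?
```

Input: (5, 3, 95, 95) -> Output: (5, 24, 93, 93)

Answer: (5, 24, 93, 93)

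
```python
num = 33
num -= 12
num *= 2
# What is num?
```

Trace:
`num = 33` → num = 33
`num -= 12` → num = 21
`num *= 2` → num = 42
So num = 42

Answer: 42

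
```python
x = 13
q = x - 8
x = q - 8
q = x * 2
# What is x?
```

Trace:
`x = 13` → x = 13
`q = x - 8` → q = 5
`x = q - 8` → x = -3
`q = x * 2` → q = -6
So x = -3

Answer: -3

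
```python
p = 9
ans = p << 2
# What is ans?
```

Trace:
`p = 9` → p = 9
`ans = p << 2` → ans = 36
So ans = 36

Answer: 36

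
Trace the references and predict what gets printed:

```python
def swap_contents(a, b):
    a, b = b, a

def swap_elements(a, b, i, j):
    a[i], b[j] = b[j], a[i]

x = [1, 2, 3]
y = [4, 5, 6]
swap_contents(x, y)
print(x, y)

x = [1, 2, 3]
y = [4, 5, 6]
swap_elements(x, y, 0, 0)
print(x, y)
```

Key concept: parameter rebinding vs mutation.
Step by step:
`x = [1, 2, 3]` → x = [1, 2, 3]
`y = [4, 5, 6]` → y = [4, 5, 6]
`swap_contents(x, y)` → no visible change to tracked variables
`print(x, y)` → prints [1, 2, 3] [4, 5, 6]
`x = [1, 2, 3]` → x = [1, 2, 3]
`y = [4, 5, 6]` → y = [4, 5, 6]
`swap_elements(x, y, 0, 0)` → x = [4, 2, 3]; y = [1, 5, 6]
`print(x, y)` → prints [4, 2, 3] [1, 5, 6]

Answer:
[1, 2, 3] [4, 5, 6]
[4, 2, 3] [1, 5, 6]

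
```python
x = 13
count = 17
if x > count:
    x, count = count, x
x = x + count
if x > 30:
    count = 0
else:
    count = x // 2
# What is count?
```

Trace:
`x = 13` → x = 13
`count = 17` → count = 17
`if x > count: ...` → x > count is False → no variable changes
`x = x + count` → x = 30
`if x > 30: ...` → x > 30 is False, take else branch → count = 15
So count = 15

Answer: 15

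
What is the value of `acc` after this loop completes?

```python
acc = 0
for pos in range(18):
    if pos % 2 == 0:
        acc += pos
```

Sum of even numbers 0 to 17
`acc` takes the values: 0 → 2 → 6 → 12 → 20 → 30 → 42 → 56 → 72

Answer: 72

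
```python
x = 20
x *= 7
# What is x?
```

Trace:
`x = 20` → x = 20
`x *= 7` → x = 140
So x = 140

Answer: 140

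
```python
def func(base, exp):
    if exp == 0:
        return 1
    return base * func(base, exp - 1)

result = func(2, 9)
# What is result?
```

func(2, 9) = 2 * 2 * 2 * 2 * 2 * 2 * 2 * 2 * 2 = 512

Answer: 512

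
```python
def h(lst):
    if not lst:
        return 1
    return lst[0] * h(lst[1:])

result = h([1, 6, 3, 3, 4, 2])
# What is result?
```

Product over [1, 6, 3, 3, 4, 2] = 1 * 6 * 3 * 3 * 4 * 2 = 432

Answer: 432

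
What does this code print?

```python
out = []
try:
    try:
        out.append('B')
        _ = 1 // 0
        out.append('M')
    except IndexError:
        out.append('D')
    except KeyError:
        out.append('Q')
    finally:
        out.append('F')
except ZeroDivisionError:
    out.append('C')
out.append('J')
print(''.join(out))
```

Execution trace: 'B' (try body) → 'F' (finally) → 'C' (outer except ZeroDivisionError) → 'J' (after the try/except). Output: BFCJ

Answer: BFCJ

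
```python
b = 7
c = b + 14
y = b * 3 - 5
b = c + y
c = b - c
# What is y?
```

Trace:
`b = 7` → b = 7
`c = b + 14` → c = 21
`y = b * 3 - 5` → y = 16
`b = c + y` → b = 37
`c = b - c` → c = 16
So y = 16

Answer: 16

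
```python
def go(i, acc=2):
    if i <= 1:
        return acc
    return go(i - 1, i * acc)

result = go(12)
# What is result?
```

Accumulator trace (n, acc): (12, 2) -> (11, 24) -> (10, 264) -> (9, 2640) -> (8, 23760) -> (7, 190080) -> (6, 1330560) -> (5, 7983360) -> (4, 39916800) -> (3, 159667200) -> (2, 479001600) -> (1, 958003200) -> return 958003200

Answer: 958003200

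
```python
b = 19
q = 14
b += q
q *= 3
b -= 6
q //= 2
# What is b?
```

Trace:
`b = 19` → b = 19
`q = 14` → q = 14
`b += q` → b = 33
`q *= 3` → q = 42
`b -= 6` → b = 27
`q //= 2` → q = 21
So b = 27

Answer: 27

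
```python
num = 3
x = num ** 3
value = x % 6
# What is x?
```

Trace:
`num = 3` → num = 3
`x = num ** 3` → x = 27
`value = x % 6` → value = 3
So x = 27

Answer: 27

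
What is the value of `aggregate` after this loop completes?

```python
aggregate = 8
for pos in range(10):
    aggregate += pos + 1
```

Start at 8, add 1 to 10 = 63
`aggregate` takes the values: 8 → 9 → 11 → 14 → 18 → 23 → 29 → 36 → 44 → 53 → 63

Answer: 63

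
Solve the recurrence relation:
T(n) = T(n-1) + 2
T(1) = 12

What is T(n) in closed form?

Unrolling: T(n) = T(1) + 2·(n-1) = 12 + 2(n-1) = 2n + 10.

Answer: T(n) = 2n + 10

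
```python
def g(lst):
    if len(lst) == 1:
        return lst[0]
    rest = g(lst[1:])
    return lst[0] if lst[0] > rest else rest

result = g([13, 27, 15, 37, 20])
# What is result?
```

Recursive max over [13, 27, 15, 37, 20] = 37

Answer: 37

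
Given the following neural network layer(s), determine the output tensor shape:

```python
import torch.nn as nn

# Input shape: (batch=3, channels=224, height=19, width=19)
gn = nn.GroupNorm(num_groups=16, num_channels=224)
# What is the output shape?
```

Input: (3, 224, 19, 19) -> Output: (3, 224, 19, 19)

Answer: (3, 224, 19, 19)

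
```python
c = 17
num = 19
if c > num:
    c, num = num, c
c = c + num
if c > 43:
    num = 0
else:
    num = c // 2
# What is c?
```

Trace:
`c = 17` → c = 17
`num = 19` → num = 19
`if c > num: ...` → c > num is False → no variable changes
`c = c + num` → c = 36
`if c > 43: ...` → c > 43 is False, take else branch → num = 18
So c = 36

Answer: 36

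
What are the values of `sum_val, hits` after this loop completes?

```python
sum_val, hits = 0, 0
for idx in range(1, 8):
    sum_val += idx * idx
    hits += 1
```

Sum of squares and count
`sum_val, hits` takes the values: (0, 0) → (1, 0) → (1, 1) → (5, 1) → (5, 2) → (14, 2) → (14, 3) → (30, 3) → (30, 4) → (55, 4) → (55, 5) → (91, 5) → (91, 6) → (140, 6) → (140, 7)

Answer: 140, 7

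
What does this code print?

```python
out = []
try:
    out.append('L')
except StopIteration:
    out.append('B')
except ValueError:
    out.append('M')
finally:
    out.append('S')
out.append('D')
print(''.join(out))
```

Execution trace: 'L' (try body, no exception) → 'S' (finally) → 'D' (after the try/except). Output: LSD

Answer: LSD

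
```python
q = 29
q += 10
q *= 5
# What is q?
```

Trace:
`q = 29` → q = 29
`q += 10` → q = 39
`q *= 5` → q = 195
So q = 195

Answer: 195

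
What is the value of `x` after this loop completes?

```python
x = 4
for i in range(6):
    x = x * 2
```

Multiply by 2, 6 times: 4 * 2^6 = 256
`x` takes the values: 4 → 8 → 16 → 32 → 64 → 128 → 256

Answer: 256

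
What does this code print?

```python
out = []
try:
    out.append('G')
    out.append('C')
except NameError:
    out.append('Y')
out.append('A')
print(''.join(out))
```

Execution trace: 'G' (try body) → 'C' (try body, no exception) → 'A' (after the try/except). Output: GCA

Answer: GCA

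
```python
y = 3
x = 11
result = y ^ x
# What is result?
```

Trace:
`y = 3` → y = 3
`x = 11` → x = 11
`result = y ^ x` → result = 8
So result = 8

Answer: 8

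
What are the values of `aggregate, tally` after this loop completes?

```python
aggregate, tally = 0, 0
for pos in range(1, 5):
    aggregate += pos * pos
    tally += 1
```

Sum of squares and count
`aggregate, tally` takes the values: (0, 0) → (1, 0) → (1, 1) → (5, 1) → (5, 2) → (14, 2) → (14, 3) → (30, 3) → (30, 4)

Answer: 30, 4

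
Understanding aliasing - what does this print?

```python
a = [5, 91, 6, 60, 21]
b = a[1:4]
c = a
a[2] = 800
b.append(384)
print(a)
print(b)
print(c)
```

Key concept: slice vs alias.
Step by step:
`a = [5, 91, 6, 60, 21]` → a = [5, 91, 6, 60, 21]
`b = a[1:4]` → b = [91, 6, 60]
`c = a` → c = [5, 91, 6, 60, 21] (same object as a)
`a[2] = 800` → a = [5, 91, 800, 60, 21] (same object as c); c = [5, 91, 800, 60, 21] (same object as a)
`b.append(384)` → b = [91, 6, 60, 384]
`print(a)` → prints [5, 91, 800, 60, 21]
`print(b)` → prints [91, 6, 60, 384]
`print(c)` → prints [5, 91, 800, 60, 21]

Answer:
[5, 91, 800, 60, 21]
[91, 6, 60, 384]
[5, 91, 800, 60, 21]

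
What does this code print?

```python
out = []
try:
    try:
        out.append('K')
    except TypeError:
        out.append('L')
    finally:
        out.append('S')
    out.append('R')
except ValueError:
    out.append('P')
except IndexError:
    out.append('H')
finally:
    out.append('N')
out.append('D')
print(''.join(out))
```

Execution trace: 'K' (inner try body, no exception) → 'S' (inner finally) → 'R' (try body, no exception) → 'N' (finally) → 'D' (after the try/except). Output: KSRND

Answer: KSRND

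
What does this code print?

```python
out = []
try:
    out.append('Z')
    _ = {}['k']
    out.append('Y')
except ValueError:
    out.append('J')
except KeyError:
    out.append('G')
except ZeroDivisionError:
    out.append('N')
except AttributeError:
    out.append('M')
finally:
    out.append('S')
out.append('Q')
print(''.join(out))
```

Execution trace: 'Z' (try body) → 'G' (except KeyError) → 'S' (finally) → 'Q' (after the try/except). Output: ZGSQ

Answer: ZGSQ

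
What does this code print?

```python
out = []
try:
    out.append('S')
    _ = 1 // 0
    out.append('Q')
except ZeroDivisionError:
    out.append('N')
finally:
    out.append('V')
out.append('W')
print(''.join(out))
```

Execution trace: 'S' (try body) → 'N' (except ZeroDivisionError) → 'V' (finally) → 'W' (after the try/except). Output: SNVW

Answer: SNVW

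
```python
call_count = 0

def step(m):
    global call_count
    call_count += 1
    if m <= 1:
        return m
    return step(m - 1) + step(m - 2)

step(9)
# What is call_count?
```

Calls(m) = 1 + Calls(m-1) + Calls(m-2); Calls(0)=Calls(1)=1. For m=9 this gives 109.

Answer: 109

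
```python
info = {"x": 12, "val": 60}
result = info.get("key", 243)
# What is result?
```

Trace:
`info = {"x": 12, "val": 60}` → info = {'x': 12, 'val': 60}
`result = info.get("key", 243)` → result = 243
So result = 243

Answer: 243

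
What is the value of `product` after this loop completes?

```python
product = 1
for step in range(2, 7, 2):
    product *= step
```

Product of even numbers 2 to 6
`product` takes the values: 1 → 2 → 8 → 48

Answer: 48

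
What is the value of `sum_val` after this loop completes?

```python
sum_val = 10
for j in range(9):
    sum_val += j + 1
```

Start at 10, add 1 to 9 = 55
`sum_val` takes the values: 10 → 11 → 13 → 16 → 20 → 25 → 31 → 38 → 46 → 55

Answer: 55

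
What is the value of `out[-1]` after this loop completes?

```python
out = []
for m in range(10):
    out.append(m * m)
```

Last element of squares 0 to 9
`out` takes the values: [] → [0] → [0, 1] → [0, 1, 4] → [0, 1, 4, 9] → [0, 1, 4, 9, 16] → [0, 1, 4, 9, 16, 25] → [0, 1, 4, 9, 16, 25, 36] → [0, 1, 4, 9, 16, 25, 36, 49] → [0, 1, 4, 9, 16, 25, 36, 49, 64] → [0, 1, 4, 9, 16, 25, 36, 49, 64, 81]
So `out[-1]` = 81

Answer: 81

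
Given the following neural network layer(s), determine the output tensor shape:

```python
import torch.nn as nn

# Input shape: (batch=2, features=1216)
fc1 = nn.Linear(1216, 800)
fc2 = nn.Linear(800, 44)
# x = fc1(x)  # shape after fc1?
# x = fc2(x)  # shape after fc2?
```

Input: (2, 1216) -> after fc1: (2, 800) -> Output: (2, 44)

Answer: (2, 44)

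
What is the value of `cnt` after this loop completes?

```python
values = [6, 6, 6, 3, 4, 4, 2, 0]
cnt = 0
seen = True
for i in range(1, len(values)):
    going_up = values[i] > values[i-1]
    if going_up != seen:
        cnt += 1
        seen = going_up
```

Count direction changes in [6, 6, 6, 3, 4, 4, 2, 0]
`cnt` takes the values: 0 → 1 → 2 → 3

Answer: 3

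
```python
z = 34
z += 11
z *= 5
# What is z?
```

Trace:
`z = 34` → z = 34
`z += 11` → z = 45
`z *= 5` → z = 225
So z = 225

Answer: 225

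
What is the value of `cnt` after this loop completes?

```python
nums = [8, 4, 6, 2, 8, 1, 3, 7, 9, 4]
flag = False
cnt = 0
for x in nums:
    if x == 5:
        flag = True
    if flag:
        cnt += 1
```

Count elements after first 5 in [8, 4, 6, 2, 8, 1, 3, 7, 9, 4]
`cnt` takes the values: 0

Answer: 0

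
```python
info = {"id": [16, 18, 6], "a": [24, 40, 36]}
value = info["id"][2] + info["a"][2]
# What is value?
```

Trace:
`info = {"id": [16, 18, 6], "a": [24, 40, 36]}` → info = {'id': [16, 18, 6], 'a': [24, 40, 36]}
`value = info["id"][2] + info["a"][2]` → value = 42
So value = 42

Answer: 42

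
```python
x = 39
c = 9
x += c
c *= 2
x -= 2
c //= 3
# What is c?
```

Trace:
`x = 39` → x = 39
`c = 9` → c = 9
`x += c` → x = 48
`c *= 2` → c = 18
`x -= 2` → x = 46
`c //= 3` → c = 6
So c = 6

Answer: 6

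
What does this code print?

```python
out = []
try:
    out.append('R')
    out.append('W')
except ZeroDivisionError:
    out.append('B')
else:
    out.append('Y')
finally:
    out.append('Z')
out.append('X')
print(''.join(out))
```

Execution trace: 'R' (try body) → 'W' (try body, no exception) → 'Y' (else) → 'Z' (finally) → 'X' (after the try/except). Output: RWYZX

Answer: RWYZX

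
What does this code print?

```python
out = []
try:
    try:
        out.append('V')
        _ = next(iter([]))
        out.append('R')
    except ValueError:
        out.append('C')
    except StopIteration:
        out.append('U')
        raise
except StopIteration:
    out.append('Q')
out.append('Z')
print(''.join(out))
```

Execution trace: 'V' (inner try body) → 'U' (inner except StopIteration) → 'Q' (outer except StopIteration) → 'Z' (after the try/except). Output: VUQZ

Answer: VUQZ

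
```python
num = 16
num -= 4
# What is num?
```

Trace:
`num = 16` → num = 16
`num -= 4` → num = 12
So num = 12

Answer: 12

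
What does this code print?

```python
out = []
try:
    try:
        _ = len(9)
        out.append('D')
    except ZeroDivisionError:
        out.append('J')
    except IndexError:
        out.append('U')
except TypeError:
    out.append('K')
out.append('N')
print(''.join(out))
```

Execution trace: 'K' (outer except TypeError) → 'N' (after the try/except). Output: KN

Answer: KN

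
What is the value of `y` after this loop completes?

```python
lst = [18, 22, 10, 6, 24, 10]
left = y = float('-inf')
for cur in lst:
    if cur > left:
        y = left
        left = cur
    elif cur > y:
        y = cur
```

Second largest (with repeats) in [18, 22, 10, 6, 24, 10]
`y` takes the values: -inf → 18 → 22

Answer: 22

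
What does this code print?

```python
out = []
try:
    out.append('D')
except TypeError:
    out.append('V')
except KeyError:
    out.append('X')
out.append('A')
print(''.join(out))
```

Execution trace: 'D' (try body, no exception) → 'A' (after the try/except). Output: DA

Answer: DA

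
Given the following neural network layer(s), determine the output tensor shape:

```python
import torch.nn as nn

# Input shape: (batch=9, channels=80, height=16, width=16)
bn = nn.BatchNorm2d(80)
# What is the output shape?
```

Input: (9, 80, 16, 16) -> Output: (9, 80, 16, 16)

Answer: (9, 80, 16, 16)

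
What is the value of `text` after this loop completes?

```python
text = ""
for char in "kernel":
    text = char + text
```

Reverse 'kernel'
`text` takes the values: "" → "k" → "ek" → "rek" → "nrek" → "enrek" → "lenrek"

Answer: "lenrek"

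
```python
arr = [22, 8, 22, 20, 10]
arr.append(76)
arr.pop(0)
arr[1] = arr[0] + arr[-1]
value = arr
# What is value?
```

Trace:
`arr = [22, 8, 22, 20, 10]` → arr = [22, 8, 22, 20, 10]
`arr.append(76)` → arr = [22, 8, 22, 20, 10, 76]
`arr.pop(0)` → arr = [8, 22, 20, 10, 76]
`arr[1] = arr[0] + arr[-1]` → arr = [8, 84, 20, 10, 76]
`value = arr` → value = [8, 84, 20, 10, 76]
So value = [8, 84, 20, 10, 76]

Answer: [8, 84, 20, 10, 76]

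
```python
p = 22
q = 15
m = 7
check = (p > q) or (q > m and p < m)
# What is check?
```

Trace:
`p = 22` → p = 22
`q = 15` → q = 15
`m = 7` → m = 7
`check = (p > q) or (q > m and p < m)` → check = True
So check = True

Answer: True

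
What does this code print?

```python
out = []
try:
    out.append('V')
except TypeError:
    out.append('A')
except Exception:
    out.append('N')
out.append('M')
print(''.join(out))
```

Execution trace: 'V' (try body, no exception) → 'M' (after the try/except). Output: VM

Answer: VM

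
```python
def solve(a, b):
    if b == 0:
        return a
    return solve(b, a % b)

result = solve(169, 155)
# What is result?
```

solve(169, 155) -> solve(155, 14) -> solve(14, 1) -> solve(1, 0) -> 1

Answer: 1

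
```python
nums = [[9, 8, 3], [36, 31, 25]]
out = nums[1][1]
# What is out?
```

Trace:
`nums = [[9, 8, 3], [36, 31, 25]]` → nums = [[9, 8, 3], [36, 31, 25]]
`out = nums[1][1]` → out = 31
So out = 31

Answer: 31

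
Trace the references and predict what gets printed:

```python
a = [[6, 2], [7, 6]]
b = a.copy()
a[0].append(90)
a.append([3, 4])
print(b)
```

Key concept: shallow copy with nested lists.
Step by step:
`a = [[6, 2], [7, 6]]` → a = [[6, 2], [7, 6]]
`b = a.copy()` → b = [[6, 2], [7, 6]]
`a[0].append(90)` → a = [[6, 2, 90], [7, 6]]; b = [[6, 2, 90], [7, 6]]
`a.append([3, 4])` → a = [[6, 2, 90], [7, 6], [3, 4]]
`print(b)` → prints [[6, 2, 90], [7, 6]]

Answer: [[6, 2, 90], [7, 6]]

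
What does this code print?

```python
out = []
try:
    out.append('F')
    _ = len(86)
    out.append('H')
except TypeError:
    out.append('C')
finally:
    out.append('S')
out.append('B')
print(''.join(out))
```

Execution trace: 'F' (try body) → 'C' (except TypeError) → 'S' (finally) → 'B' (after the try/except). Output: FCSB

Answer: FCSB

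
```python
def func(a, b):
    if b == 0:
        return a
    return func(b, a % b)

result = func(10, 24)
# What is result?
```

func(10, 24) -> func(24, 10) -> func(10, 4) -> func(4, 2) -> func(2, 0) -> 2

Answer: 2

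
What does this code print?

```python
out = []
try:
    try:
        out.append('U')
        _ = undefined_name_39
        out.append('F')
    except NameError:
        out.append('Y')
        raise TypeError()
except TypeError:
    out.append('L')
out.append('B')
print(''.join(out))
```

Execution trace: 'U' (try body) → 'Y' (except NameError) → 'L' (outer except TypeError) → 'B' (after the try/except). Output: UYLB

Answer: UYLB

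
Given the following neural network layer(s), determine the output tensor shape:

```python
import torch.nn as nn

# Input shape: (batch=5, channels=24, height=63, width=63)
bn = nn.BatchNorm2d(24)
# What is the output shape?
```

Input: (5, 24, 63, 63) -> Output: (5, 24, 63, 63)

Answer: (5, 24, 63, 63)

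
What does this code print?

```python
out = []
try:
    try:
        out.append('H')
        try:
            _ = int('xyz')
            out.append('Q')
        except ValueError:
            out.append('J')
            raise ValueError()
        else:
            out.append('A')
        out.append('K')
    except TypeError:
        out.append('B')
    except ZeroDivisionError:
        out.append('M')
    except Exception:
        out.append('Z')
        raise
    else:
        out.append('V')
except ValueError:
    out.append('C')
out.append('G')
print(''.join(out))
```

Execution trace: 'H' (try body) → 'J' (inner except ValueError) → 'Z' (except Exception) → 'C' (outer except ValueError) → 'G' (after the try/except). Output: HJZCG

Answer: HJZCG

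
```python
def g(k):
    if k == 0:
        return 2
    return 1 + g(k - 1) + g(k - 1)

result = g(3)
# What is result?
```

g(k) = 1 + 2·g(k-1), g(0)=2. Closed form: (2+1)·2^3 - 1 = 23.

Answer: 23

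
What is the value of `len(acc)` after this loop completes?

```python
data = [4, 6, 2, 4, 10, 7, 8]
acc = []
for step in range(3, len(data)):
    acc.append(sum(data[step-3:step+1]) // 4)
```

Number of 4-element averages
`acc` takes the values: [] → [4] → [4, 5] → [4, 5, 5] → [4, 5, 5, 7]
So `len(acc)` = 4

Answer: 4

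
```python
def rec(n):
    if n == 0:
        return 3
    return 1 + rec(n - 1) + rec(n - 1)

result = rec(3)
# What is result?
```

rec(n) = 1 + 2·rec(n-1), rec(0)=3. Closed form: (3+1)·2^3 - 1 = 31.

Answer: 31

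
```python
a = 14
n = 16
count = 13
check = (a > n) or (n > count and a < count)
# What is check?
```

Trace:
`a = 14` → a = 14
`n = 16` → n = 16
`count = 13` → count = 13
`check = (a > n) or (n > count and a < count)` → check = False
So check = False

Answer: False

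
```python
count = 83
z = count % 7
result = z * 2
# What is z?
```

Trace:
`count = 83` → count = 83
`z = count % 7` → z = 6
`result = z * 2` → result = 12
So z = 6

Answer: 6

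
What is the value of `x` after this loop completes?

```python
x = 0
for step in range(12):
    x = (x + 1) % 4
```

Increment mod 4, 12 times = 0
`x` takes the values: 0 → 1 → 2 → 3 → 0 → 1 → 2 → 3 → 0 → 1 → 2 → 3 → 0

Answer: 0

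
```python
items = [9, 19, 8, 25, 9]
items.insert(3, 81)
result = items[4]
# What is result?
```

Trace:
`items = [9, 19, 8, 25, 9]` → items = [9, 19, 8, 25, 9]
`items.insert(3, 81)` → items = [9, 19, 8, 81, 25, 9]
`result = items[4]` → result = 25
So result = 25

Answer: 25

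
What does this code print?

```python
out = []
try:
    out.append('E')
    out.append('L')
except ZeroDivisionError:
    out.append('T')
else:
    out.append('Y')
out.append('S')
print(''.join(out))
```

Execution trace: 'E' (try body) → 'L' (try body, no exception) → 'Y' (else) → 'S' (after the try/except). Output: ELYS

Answer: ELYS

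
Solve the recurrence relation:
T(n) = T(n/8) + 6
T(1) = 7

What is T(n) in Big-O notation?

Each step divides n by 8 and adds 6. After log_8(n) steps we reach T(1)=7. So T(n) = 6·log_8(n) + 7 = O(log n).

Answer: O(log n)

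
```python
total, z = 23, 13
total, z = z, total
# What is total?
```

Trace:
`total, z = 23, 13` → total = 23; z = 13
`total, z = z, total` → total = 13; z = 23
So total = 13

Answer: 13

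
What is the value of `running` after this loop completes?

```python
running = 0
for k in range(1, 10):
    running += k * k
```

Sum of squares 1² to 9² = 285
`running` takes the values: 0 → 1 → 5 → 14 → 30 → 55 → 91 → 140 → 204 → 285

Answer: 285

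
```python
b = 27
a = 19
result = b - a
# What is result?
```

Trace:
`b = 27` → b = 27
`a = 19` → a = 19
`result = b - a` → result = 8
So result = 8

Answer: 8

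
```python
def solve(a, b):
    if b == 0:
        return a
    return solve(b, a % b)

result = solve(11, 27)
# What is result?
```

solve(11, 27) -> solve(27, 11) -> solve(11, 5) -> solve(5, 1) -> solve(1, 0) -> 1

Answer: 1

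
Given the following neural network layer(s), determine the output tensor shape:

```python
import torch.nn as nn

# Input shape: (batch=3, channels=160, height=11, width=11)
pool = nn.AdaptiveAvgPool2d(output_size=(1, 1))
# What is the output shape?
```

Input: (3, 160, 11, 11) -> Output: (3, 160, 1, 1)

Answer: (3, 160, 1, 1)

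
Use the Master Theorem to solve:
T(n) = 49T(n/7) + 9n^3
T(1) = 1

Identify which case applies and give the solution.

a=49, b=7, f(n)=9n^3. log_7(49) = 2. Since c=3 > 2 and the regularity condition holds (49(n/7)^3 = (49/7^3)n^3 with 49/7^3 < 1), Case 3 applies: T(n) = Θ(f(n)) = O(n^3).

Answer: O(n^3) - Case 3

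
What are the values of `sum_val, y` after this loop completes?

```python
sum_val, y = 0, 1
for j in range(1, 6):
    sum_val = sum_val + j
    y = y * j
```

Sum and factorial of 1 to 5
`sum_val, y` takes the values: (0, 1) → (1, 1) → (3, 1) → (3, 2) → (6, 2) → (6, 6) → (10, 6) → (10, 24) → (15, 24) → (15, 120)

Answer: 15, 120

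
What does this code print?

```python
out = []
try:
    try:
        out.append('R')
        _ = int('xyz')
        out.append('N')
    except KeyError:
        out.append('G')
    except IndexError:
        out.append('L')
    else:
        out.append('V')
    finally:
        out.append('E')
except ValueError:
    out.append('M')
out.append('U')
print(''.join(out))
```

Execution trace: 'R' (try body) → 'E' (finally) → 'M' (outer except ValueError) → 'U' (after the try/except). Output: REMU

Answer: REMU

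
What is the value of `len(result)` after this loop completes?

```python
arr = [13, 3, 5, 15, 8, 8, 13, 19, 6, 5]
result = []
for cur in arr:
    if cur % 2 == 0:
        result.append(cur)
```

Count even numbers in [13, 3, 5, 15, 8, 8, 13, 19, 6, 5]
`result` takes the values: [] → [8] → [8, 8] → [8, 8, 6]
So `len(result)` = 3

Answer: 3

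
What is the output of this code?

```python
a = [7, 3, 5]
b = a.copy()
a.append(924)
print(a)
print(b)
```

Key concept: list.copy() creates independent copy.
Step by step:
`a = [7, 3, 5]` → a = [7, 3, 5]
`b = a.copy()` → b = [7, 3, 5]
`a.append(924)` → a = [7, 3, 5, 924]
`print(a)` → prints [7, 3, 5, 924]
`print(b)` → prints [7, 3, 5]

Answer:
[7, 3, 5, 924]
[7, 3, 5]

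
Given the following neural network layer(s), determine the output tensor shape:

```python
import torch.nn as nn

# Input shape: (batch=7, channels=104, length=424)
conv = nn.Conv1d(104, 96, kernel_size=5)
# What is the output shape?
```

Input: (7, 104, 424) -> Output: (7, 96, 420)

Answer: (7, 96, 420)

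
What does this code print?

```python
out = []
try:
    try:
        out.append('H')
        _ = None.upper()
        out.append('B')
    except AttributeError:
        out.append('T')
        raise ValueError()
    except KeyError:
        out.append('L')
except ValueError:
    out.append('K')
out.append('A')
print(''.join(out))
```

Execution trace: 'H' (try body) → 'T' (except AttributeError) → 'K' (outer except ValueError) → 'A' (after the try/except). Output: HTKA

Answer: HTKA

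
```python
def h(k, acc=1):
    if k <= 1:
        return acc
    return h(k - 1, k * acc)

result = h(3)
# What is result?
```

Accumulator trace (n, acc): (3, 1) -> (2, 3) -> (1, 6) -> return 6

Answer: 6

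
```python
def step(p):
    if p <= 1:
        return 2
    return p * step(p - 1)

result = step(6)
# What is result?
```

step(6) = 6 * 5 * 4 * 3 * 2 * 2 = 1440

Answer: 1440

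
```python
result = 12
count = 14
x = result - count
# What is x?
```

Trace:
`result = 12` → result = 12
`count = 14` → count = 14
`x = result - count` → x = -2
So x = -2

Answer: -2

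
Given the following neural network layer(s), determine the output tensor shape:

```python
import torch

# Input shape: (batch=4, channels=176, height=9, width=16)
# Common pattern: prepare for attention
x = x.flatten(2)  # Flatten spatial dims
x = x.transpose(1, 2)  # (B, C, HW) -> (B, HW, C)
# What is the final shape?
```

Input: (4, 176, 9, 16) -> after flatten(2): (4, 176, 144) -> Output: (4, 144, 176)

Answer: (4, 144, 176)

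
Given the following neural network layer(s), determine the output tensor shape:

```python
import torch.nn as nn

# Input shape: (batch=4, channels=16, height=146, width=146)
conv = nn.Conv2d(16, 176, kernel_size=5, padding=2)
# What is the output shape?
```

Input: (4, 16, 146, 146) -> Output: (4, 176, 146, 146)

Answer: (4, 176, 146, 146)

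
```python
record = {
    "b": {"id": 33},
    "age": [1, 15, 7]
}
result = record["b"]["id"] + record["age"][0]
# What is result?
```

Trace:
`record = { ...` → record = {'b': {'id': 33}, 'age': [1, 15, 7]}
`result = record["b"]["id"] + record["age"][0]` → result = 34
So result = 34

Answer: 34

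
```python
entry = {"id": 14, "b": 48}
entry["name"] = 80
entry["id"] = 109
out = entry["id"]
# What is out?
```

Trace:
`entry = {"id": 14, "b": 48}` → entry = {'id': 14, 'b': 48}
`entry["name"] = 80` → entry = {'id': 14, 'b': 48, 'name': 80}
`entry["id"] = 109` → entry = {'id': 109, 'b': 48, 'name': 80}
`out = entry["id"]` → out = 109
So out = 109

Answer: 109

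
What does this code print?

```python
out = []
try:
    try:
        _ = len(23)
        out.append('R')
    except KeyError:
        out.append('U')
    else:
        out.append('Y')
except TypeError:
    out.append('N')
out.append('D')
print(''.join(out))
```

Execution trace: 'N' (outer except TypeError) → 'D' (after the try/except). Output: ND

Answer: ND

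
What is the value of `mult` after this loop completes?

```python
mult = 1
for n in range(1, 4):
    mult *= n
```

3! = 6
`mult` takes the values: 1 → 2 → 6

Answer: 6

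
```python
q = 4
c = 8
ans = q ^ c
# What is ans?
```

Trace:
`q = 4` → q = 4
`c = 8` → c = 8
`ans = q ^ c` → ans = 12
So ans = 12

Answer: 12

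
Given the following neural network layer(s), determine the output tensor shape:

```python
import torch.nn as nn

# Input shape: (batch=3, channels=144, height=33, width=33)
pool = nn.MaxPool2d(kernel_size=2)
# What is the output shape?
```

Input: (3, 144, 33, 33) -> Output: (3, 144, 16, 16)

Answer: (3, 144, 16, 16)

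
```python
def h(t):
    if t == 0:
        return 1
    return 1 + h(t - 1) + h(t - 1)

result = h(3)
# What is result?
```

h(t) = 1 + 2·h(t-1), h(0)=1. Closed form: (1+1)·2^3 - 1 = 15.

Answer: 15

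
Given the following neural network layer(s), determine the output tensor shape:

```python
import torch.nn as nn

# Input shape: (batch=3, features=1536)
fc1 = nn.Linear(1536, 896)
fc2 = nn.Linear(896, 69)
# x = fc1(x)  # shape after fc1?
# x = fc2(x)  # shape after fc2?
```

Input: (3, 1536) -> after fc1: (3, 896) -> Output: (3, 69)

Answer: (3, 69)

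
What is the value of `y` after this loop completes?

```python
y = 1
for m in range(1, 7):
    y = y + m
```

Start at 1, add 1 through 6
`y` takes the values: 1 → 2 → 4 → 7 → 11 → 16 → 22

Answer: 22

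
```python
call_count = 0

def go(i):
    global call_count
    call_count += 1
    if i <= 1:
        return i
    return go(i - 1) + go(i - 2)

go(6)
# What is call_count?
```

Calls(i) = 1 + Calls(i-1) + Calls(i-2); Calls(0)=Calls(1)=1. For i=6 this gives 25.

Answer: 25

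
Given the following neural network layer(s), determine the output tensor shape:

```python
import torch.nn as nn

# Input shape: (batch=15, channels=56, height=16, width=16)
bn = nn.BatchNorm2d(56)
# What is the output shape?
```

Input: (15, 56, 16, 16) -> Output: (15, 56, 16, 16)

Answer: (15, 56, 16, 16)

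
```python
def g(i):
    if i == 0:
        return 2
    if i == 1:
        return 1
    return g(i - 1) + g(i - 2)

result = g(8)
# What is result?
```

Build up from base cases: g(0)=2, g(1)=1, g(2)=3, g(3)=4, g(4)=7, g(5)=11, g(6)=18, ..., g(8)=47

Answer: 47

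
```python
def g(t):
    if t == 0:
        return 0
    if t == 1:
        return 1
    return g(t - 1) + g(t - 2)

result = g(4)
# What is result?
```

Build up from base cases: g(0)=0, g(1)=1, g(2)=1, g(3)=2, g(4)=3

Answer: 3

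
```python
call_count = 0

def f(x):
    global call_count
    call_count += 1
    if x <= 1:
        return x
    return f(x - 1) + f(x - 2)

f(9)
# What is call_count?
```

Calls(x) = 1 + Calls(x-1) + Calls(x-2); Calls(0)=Calls(1)=1. For x=9 this gives 109.

Answer: 109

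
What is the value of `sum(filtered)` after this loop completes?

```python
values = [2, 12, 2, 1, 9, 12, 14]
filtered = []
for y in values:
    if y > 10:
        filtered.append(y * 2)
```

Sum of doubled values > 10
`filtered` takes the values: [] → [24] → [24, 24] → [24, 24, 28]
So `sum(filtered)` = 76

Answer: 76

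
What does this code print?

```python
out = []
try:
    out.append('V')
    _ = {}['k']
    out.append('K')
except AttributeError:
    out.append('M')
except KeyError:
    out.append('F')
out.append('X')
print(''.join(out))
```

Execution trace: 'V' (try body) → 'F' (except KeyError) → 'X' (after the try/except). Output: VFX

Answer: VFX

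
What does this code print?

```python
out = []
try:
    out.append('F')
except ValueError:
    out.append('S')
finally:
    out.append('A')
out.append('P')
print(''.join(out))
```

Execution trace: 'F' (try body, no exception) → 'A' (finally) → 'P' (after the try/except). Output: FAP

Answer: FAP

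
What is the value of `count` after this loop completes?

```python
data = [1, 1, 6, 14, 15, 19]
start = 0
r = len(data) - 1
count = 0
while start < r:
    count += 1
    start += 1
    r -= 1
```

Iterations until pointers meet (list length 6)
`count` takes the values: 0 → 1 → 2 → 3

Answer: 3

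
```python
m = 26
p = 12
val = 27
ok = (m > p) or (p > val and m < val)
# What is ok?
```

Trace:
`m = 26` → m = 26
`p = 12` → p = 12
`val = 27` → val = 27
`ok = (m > p) or (p > val and m < val)` → ok = True
So ok = True

Answer: True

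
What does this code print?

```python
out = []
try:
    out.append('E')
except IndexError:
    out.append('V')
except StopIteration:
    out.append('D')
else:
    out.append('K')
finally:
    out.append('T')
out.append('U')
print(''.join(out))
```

Execution trace: 'E' (try body, no exception) → 'K' (else) → 'T' (finally) → 'U' (after the try/except). Output: EKTU

Answer: EKTU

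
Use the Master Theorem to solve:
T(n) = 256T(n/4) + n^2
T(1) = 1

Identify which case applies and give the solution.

a=256, b=4, f(n)=n^2. log_4(256) = 4. Since c=2 < 4, Case 1 applies: T(n) = Θ(n^log_b(a)) = O(n^4).

Answer: O(n^4) - Case 1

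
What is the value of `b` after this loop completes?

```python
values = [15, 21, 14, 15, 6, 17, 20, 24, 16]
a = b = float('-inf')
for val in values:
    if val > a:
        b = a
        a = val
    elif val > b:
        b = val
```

Second largest (with repeats) in [15, 21, 14, 15, 6, 17, 20, 24, 16]
`b` takes the values: -inf → 15 → 17 → 20 → 21

Answer: 21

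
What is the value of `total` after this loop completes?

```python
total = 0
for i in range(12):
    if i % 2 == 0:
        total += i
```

Sum of even numbers 0 to 11
`total` takes the values: 0 → 2 → 6 → 12 → 20 → 30

Answer: 30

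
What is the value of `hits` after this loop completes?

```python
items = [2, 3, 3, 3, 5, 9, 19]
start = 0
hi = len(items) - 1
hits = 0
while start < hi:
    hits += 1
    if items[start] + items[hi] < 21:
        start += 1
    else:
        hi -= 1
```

Steps to find pair summing to 21
`hits` takes the values: 0 → 1 → 2 → 3 → 4 → 5 → 6

Answer: 6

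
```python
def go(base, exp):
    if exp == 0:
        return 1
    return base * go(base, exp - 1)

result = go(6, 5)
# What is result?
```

go(6, 5) = 6 * 6 * 6 * 6 * 6 = 7776

Answer: 7776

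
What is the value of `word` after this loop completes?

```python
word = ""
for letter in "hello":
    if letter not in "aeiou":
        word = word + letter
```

Remove vowels from 'hello'
`word` takes the values: "" → "h" → "hl" → "hll"

Answer: "hll"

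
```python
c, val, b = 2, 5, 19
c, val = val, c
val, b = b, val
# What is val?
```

Trace:
`c, val, b = 2, 5, 19` → c = 2; val = 5; b = 19
`c, val = val, c` → c = 5; val = 2
`val, b = b, val` → val = 19; b = 2
So val = 19

Answer: 19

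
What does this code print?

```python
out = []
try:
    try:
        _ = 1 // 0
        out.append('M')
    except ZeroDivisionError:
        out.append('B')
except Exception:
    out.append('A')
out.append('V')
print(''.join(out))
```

Execution trace: 'B' (inner except ZeroDivisionError) → 'V' (after the try/except). Output: BV

Answer: BV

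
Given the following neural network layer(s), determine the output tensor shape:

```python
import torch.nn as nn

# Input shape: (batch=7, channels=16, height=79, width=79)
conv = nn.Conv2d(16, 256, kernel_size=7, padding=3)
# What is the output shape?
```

Input: (7, 16, 79, 79) -> Output: (7, 256, 79, 79)

Answer: (7, 256, 79, 79)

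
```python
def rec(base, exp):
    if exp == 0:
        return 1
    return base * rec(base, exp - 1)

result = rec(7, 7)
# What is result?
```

rec(7, 7) = 7 * 7 * 7 * 7 * 7 * 7 * 7 = 823543

Answer: 823543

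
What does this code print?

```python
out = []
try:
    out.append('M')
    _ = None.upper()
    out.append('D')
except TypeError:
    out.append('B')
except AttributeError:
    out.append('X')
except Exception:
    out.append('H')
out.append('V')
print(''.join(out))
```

Execution trace: 'M' (try body) → 'X' (except AttributeError) → 'V' (after the try/except). Output: MXV

Answer: MXV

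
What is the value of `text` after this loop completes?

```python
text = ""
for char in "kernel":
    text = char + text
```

Reverse 'kernel'
`text` takes the values: "" → "k" → "ek" → "rek" → "nrek" → "enrek" → "lenrek"

Answer: "lenrek"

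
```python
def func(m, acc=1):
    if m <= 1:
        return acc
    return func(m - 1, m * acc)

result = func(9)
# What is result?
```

Accumulator trace (n, acc): (9, 1) -> (8, 9) -> (7, 72) -> (6, 504) -> (5, 3024) -> (4, 15120) -> (3, 60480) -> (2, 181440) -> (1, 362880) -> return 362880

Answer: 362880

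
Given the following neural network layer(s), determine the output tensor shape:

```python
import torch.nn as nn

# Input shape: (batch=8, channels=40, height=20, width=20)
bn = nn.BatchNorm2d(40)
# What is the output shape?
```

Input: (8, 40, 20, 20) -> Output: (8, 40, 20, 20)

Answer: (8, 40, 20, 20)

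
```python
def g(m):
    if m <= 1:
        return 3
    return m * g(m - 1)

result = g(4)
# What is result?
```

g(4) = 4 * 3 * 2 * 3 = 72

Answer: 72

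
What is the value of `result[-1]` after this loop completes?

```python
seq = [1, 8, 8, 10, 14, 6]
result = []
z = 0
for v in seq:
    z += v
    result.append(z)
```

Cumulative sum ends at 47
`result` takes the values: [] → [1] → [1, 9] → [1, 9, 17] → [1, 9, 17, 27] → [1, 9, 17, 27, 41] → [1, 9, 17, 27, 41, 47]
So `result[-1]` = 47

Answer: 47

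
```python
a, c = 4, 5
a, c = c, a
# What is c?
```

Trace:
`a, c = 4, 5` → a = 4; c = 5
`a, c = c, a` → a = 5; c = 4
So c = 4

Answer: 4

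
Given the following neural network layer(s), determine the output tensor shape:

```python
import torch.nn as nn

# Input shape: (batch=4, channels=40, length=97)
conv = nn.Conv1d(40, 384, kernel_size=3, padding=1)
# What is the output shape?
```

Input: (4, 40, 97) -> Output: (4, 384, 97)

Answer: (4, 384, 97)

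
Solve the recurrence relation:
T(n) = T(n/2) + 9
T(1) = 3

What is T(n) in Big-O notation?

Each step divides n by 2 and adds 9. After log_2(n) steps we reach T(1)=3. So T(n) = 9·log_2(n) + 3 = O(log n).

Answer: O(log n)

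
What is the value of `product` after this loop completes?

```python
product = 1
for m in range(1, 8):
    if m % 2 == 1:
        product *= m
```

Product of odd numbers 1 to 7
`product` takes the values: 1 → 3 → 15 → 105

Answer: 105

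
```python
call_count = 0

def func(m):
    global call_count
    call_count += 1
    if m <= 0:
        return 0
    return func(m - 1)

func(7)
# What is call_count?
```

Linear recursion stepping by 1: 8 calls from m=7 down to ≤0.

Answer: 8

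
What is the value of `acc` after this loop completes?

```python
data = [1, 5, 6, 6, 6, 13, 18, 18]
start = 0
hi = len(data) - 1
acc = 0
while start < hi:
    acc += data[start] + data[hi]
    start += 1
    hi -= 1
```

Sum of pairs from ends
`acc` takes the values: 0 → 19 → 42 → 61 → 73

Answer: 73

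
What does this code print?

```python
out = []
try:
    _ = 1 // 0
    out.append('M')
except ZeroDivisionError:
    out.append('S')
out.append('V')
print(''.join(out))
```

Execution trace: 'S' (except ZeroDivisionError) → 'V' (after the try/except). Output: SV

Answer: SV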